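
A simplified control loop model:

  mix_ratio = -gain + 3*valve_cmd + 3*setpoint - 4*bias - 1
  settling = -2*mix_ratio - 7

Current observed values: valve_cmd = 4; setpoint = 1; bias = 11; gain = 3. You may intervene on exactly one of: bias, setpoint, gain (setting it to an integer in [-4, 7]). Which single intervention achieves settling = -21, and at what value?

set bias = 1

Intervening on bias: with other inputs at their observed values, settling = 8*bias - 29. Solving for -21 gives bias = 1, within [-4, 7].
Intervening on setpoint: settling = -6*setpoint + 65. Reaching -21 requires setpoint = 43/3, not an integer.
Intervening on gain: settling = 2*gain + 53. Reaching -21 requires gain = -37, outside [-4, 7].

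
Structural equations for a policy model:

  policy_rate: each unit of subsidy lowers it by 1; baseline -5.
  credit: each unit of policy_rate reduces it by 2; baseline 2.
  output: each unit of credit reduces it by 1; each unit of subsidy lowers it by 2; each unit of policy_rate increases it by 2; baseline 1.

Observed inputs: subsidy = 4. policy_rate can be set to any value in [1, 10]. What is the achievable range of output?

Intervening on policy_rate fixes its value directly, overriding its dependence on subsidy.
Substituting into the output equation gives output = 4*policy_rate - 9.
Linear in policy_rate, so extremes are at the endpoints: policy_rate = 1 gives output = -5; policy_rate = 10 gives output = 31.

-5 to 31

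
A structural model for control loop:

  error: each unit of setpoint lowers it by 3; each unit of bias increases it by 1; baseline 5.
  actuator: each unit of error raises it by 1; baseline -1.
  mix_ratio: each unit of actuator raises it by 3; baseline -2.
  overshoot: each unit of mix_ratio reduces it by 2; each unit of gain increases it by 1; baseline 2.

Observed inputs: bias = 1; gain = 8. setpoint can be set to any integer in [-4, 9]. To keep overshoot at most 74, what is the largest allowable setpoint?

Substituting into the error equation gives error = -3*setpoint + 6.
Substituting into the actuator equation gives actuator = -3*setpoint + 5.
So mix_ratio = -9*setpoint + 13.
This gives overshoot = 18*setpoint - 16.
Require 18*setpoint - 16 ≤ 74, so setpoint ≤ 5.
The largest integer in [-4, 9] satisfying this is 5.

setpoint = 5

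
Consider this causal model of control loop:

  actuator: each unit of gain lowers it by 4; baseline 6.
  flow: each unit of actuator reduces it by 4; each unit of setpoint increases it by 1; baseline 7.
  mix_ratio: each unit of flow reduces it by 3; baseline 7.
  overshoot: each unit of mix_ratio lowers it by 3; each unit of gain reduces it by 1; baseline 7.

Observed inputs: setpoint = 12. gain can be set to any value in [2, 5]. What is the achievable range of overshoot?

Substituting into the flow equation gives flow = 16*gain - 5.
So mix_ratio = -48*gain + 22.
overshoot becomes 143*gain - 59.
Linear in gain, so extremes are at the endpoints: gain = 2 gives overshoot = 227; gain = 5 gives overshoot = 656.

227 to 656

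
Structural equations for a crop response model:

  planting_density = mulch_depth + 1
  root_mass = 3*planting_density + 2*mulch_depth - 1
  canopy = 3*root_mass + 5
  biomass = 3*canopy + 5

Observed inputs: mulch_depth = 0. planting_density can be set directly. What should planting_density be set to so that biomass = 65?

Intervening on planting_density fixes its value directly, overriding its dependence on mulch_depth.
Substituting into the root_mass equation gives root_mass = 3*planting_density - 1.
canopy becomes 9*planting_density + 2.
This gives biomass = 27*planting_density + 11.
Solve 27*planting_density + 11 = 65: planting_density = (65 - 11) / 27 = 2.

planting_density = 2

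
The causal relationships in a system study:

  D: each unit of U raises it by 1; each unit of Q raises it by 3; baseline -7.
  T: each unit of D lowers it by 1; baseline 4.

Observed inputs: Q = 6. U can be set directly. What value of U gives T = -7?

U = 0

Substituting into the D equation gives D = U + 11.
So T = -U - 7.
Solve -U - 7 = -7: U = (-7 + 7) / -1 = 0.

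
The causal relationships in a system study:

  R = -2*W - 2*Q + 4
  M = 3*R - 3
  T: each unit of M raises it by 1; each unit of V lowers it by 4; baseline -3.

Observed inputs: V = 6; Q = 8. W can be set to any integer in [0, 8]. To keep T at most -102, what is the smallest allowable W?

W = 6

Substituting into the R equation gives R = -2*W - 12.
M becomes -6*W - 39.
Substituting into the T equation gives T = -6*W - 66.
Require -6*W - 66 ≤ -102, so W ≥ 6.
The smallest integer in [0, 8] satisfying this is 6.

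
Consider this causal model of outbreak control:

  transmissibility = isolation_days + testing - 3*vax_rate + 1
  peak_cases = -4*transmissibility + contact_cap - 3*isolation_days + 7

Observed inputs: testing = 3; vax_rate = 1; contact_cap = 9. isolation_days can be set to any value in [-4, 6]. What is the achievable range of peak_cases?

Substituting into the transmissibility equation gives transmissibility = isolation_days + 1.
Substituting into the peak_cases equation gives peak_cases = -7*isolation_days + 12.
Linear in isolation_days, so extremes are at the endpoints: isolation_days = -4 gives peak_cases = 40; isolation_days = 6 gives peak_cases = -30.

-30 to 40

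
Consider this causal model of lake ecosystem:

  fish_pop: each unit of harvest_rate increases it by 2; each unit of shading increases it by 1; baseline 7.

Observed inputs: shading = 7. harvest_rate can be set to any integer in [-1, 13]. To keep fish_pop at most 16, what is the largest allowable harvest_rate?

Substituting into the fish_pop equation gives fish_pop = 2*harvest_rate + 14.
Require 2*harvest_rate + 14 ≤ 16, so harvest_rate ≤ 1.
The largest integer in [-1, 13] satisfying this is 1.

harvest_rate = 1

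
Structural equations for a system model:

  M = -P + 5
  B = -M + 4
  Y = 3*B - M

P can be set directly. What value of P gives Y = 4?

Substituting into the B equation gives B = P - 1.
Y becomes 4*P - 8.
Solve 4*P - 8 = 4: P = (4 + 8) / 4 = 3.

P = 3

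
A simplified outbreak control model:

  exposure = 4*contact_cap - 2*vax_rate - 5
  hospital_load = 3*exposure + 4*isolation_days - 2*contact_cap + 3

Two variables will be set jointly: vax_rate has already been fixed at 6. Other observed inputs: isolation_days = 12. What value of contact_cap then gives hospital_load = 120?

With vax_rate held at 6:
Substituting into the exposure equation gives exposure = 4*contact_cap - 17.
Substituting into the hospital_load equation gives hospital_load = 10*contact_cap.
Solve 10*contact_cap = 120: contact_cap = 120 / 10 = 12.

contact_cap = 12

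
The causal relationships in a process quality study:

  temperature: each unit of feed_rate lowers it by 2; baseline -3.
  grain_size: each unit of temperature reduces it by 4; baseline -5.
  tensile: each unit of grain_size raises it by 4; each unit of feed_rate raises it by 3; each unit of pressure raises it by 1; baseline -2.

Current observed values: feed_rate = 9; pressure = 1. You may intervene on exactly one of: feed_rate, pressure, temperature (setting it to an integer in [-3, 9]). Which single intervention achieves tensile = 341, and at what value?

set pressure = 0

Intervening on feed_rate: tensile = 35*feed_rate + 27. Reaching 341 requires feed_rate = 314/35, not an integer.
Intervening on pressure: with other inputs at their observed values, tensile = pressure + 341. Solving for 341 gives pressure = 0, within [-3, 9].
Intervening on temperature: tensile = -16*temperature + 6. Reaching 341 requires temperature = -335/16, not an integer.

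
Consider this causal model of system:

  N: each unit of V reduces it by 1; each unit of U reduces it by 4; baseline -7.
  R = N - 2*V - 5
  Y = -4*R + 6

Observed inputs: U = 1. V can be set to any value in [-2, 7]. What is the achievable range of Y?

46 to 154

Substituting into the N equation gives N = -V - 11.
Substituting into the R equation gives R = -3*V - 16.
This gives Y = 12*V + 70.
Linear in V, so extremes are at the endpoints: V = -2 gives Y = 46; V = 7 gives Y = 154.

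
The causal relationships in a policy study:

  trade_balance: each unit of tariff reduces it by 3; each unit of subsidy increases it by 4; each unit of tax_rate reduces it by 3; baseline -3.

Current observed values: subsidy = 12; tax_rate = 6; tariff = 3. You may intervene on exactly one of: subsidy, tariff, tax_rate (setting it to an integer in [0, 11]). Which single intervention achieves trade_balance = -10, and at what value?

Intervening on subsidy: with other inputs at their observed values, trade_balance = 4*subsidy - 30. Solving for -10 gives subsidy = 5, within [0, 11].
Intervening on tariff: trade_balance = -3*tariff + 27. Reaching -10 requires tariff = 37/3, not an integer.
Intervening on tax_rate: trade_balance = -3*tax_rate + 36. Reaching -10 requires tax_rate = 46/3, not an integer.

set subsidy = 5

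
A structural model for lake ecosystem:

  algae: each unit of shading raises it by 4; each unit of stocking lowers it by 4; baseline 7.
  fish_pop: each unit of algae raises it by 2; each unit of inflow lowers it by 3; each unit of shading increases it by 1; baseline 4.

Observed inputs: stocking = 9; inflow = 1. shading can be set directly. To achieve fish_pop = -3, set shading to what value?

shading = 6

Substituting into the algae equation gives algae = 4*shading - 29.
This gives fish_pop = 9*shading - 57.
Solve 9*shading - 57 = -3: shading = (-3 + 57) / 9 = 6.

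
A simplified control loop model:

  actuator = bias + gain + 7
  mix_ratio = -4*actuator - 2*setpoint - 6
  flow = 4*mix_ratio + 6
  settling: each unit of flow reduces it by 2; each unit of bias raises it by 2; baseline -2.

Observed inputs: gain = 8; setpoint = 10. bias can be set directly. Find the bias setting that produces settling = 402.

Substituting into the actuator equation gives actuator = bias + 15.
mix_ratio becomes -4*bias - 86.
Substituting into the flow equation gives flow = -16*bias - 338.
Substituting into the settling equation gives settling = 34*bias + 674.
Solve 34*bias + 674 = 402: bias = (402 - 674) / 34 = -8.

bias = -8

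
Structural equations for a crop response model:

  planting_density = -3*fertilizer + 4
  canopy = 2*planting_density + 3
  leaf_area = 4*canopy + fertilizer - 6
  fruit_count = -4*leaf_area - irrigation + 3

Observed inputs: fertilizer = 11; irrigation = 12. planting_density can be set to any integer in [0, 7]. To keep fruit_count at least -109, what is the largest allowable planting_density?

Intervening on planting_density fixes its value directly, overriding its dependence on fertilizer.
Substituting into the leaf_area equation gives leaf_area = 8*planting_density + 17.
Substituting into the fruit_count equation gives fruit_count = -32*planting_density - 77.
Require -32*planting_density - 77 ≥ -109, so planting_density ≤ 1.
The largest integer in [0, 7] satisfying this is 1.

planting_density = 1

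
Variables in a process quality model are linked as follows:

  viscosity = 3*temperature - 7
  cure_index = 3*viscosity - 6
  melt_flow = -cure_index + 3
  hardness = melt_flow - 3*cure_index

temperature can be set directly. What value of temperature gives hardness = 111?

Substituting into the cure_index equation gives cure_index = 9*temperature - 27.
Substituting into the melt_flow equation gives melt_flow = -9*temperature + 30.
Substituting into the hardness equation gives hardness = -36*temperature + 111.
Solve -36*temperature + 111 = 111: temperature = (111 - 111) / -36 = 0.

temperature = 0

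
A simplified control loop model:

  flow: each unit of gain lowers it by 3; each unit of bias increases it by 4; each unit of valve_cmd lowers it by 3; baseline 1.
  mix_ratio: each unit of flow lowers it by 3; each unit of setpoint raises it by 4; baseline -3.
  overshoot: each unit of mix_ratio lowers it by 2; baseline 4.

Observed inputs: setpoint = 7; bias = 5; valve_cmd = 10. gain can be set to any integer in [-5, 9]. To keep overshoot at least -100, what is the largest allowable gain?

gain = 0

Substituting into the flow equation gives flow = -3*gain - 9.
This gives mix_ratio = 9*gain + 52.
Substituting into the overshoot equation gives overshoot = -18*gain - 100.
Require -18*gain - 100 ≥ -100, so gain ≤ 0.
The largest integer in [-5, 9] satisfying this is 0.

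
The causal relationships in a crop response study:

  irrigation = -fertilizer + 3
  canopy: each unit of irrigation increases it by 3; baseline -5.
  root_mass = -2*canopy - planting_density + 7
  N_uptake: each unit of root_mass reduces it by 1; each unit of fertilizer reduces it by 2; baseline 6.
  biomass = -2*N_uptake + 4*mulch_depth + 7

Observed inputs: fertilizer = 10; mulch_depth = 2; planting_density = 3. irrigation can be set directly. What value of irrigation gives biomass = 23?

Intervening on irrigation fixes its value directly, overriding its dependence on fertilizer.
Substituting into the root_mass equation gives root_mass = -6*irrigation + 14.
Substituting into the N_uptake equation gives N_uptake = 6*irrigation - 28.
biomass becomes -12*irrigation + 71.
Solve -12*irrigation + 71 = 23: irrigation = (23 - 71) / -12 = 4.

irrigation = 4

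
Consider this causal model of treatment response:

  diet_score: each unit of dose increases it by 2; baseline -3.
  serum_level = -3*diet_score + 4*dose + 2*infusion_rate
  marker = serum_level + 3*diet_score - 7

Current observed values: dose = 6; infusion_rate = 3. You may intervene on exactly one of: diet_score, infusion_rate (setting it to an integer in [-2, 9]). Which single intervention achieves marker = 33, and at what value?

set infusion_rate = 8

Intervening on diet_score: the paths from diet_score to marker cancel (net effect zero), leaving marker = 23; 33 is unreachable this way.
Intervening on infusion_rate: with other inputs at their observed values, marker = 2*infusion_rate + 17. Solving for 33 gives infusion_rate = 8, within [-2, 9].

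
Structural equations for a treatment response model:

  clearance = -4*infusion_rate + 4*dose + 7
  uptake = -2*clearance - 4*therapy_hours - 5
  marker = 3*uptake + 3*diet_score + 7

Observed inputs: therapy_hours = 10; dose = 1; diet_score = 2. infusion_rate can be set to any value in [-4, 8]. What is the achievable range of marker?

-284 to 4

Substituting into the clearance equation gives clearance = -4*infusion_rate + 11.
So uptake = 8*infusion_rate - 67.
So marker = 24*infusion_rate - 188.
Linear in infusion_rate, so extremes are at the endpoints: infusion_rate = -4 gives marker = -284; infusion_rate = 8 gives marker = 4.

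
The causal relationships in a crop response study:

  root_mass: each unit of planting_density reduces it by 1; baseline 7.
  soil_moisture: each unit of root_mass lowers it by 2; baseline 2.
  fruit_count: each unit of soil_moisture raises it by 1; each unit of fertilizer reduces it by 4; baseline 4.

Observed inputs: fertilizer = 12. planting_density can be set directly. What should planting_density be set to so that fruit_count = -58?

planting_density = -1

Substituting into the soil_moisture equation gives soil_moisture = 2*planting_density - 12.
fruit_count becomes 2*planting_density - 56.
Solve 2*planting_density - 56 = -58: planting_density = (-58 + 56) / 2 = -1.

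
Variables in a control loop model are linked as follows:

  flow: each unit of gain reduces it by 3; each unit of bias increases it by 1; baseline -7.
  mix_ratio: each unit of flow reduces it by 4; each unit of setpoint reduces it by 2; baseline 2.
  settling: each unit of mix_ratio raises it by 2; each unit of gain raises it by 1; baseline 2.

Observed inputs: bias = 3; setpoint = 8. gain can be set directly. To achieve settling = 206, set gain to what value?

gain = 8

Substituting into the flow equation gives flow = -3*gain - 4.
So mix_ratio = 12*gain + 2.
settling becomes 25*gain + 6.
Solve 25*gain + 6 = 206: gain = (206 - 6) / 25 = 8.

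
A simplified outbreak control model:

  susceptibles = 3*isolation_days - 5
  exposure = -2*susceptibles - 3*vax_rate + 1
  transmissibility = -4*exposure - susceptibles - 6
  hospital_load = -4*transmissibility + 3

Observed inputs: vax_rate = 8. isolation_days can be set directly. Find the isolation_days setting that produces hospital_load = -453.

isolation_days = 3

Substituting into the exposure equation gives exposure = -6*isolation_days - 13.
So transmissibility = 21*isolation_days + 51.
Substituting into the hospital_load equation gives hospital_load = -84*isolation_days - 201.
Solve -84*isolation_days - 201 = -453: isolation_days = (-453 + 201) / -84 = 3.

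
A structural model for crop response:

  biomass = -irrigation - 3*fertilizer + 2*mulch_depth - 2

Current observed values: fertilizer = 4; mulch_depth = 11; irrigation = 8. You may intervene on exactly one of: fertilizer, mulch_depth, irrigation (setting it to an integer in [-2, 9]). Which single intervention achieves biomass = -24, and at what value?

set mulch_depth = -1

Intervening on fertilizer: biomass = -3*fertilizer + 12. Reaching -24 requires fertilizer = 12, outside [-2, 9].
Intervening on mulch_depth: with other inputs at their observed values, biomass = 2*mulch_depth - 22. Solving for -24 gives mulch_depth = -1, within [-2, 9].
Intervening on irrigation: biomass = -irrigation + 8. Reaching -24 requires irrigation = 32, outside [-2, 9].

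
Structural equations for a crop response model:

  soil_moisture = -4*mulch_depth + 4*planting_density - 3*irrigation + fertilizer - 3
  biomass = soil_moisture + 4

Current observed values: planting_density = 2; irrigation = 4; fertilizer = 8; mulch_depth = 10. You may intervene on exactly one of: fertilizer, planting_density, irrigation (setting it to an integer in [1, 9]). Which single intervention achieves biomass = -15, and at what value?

Intervening on fertilizer: biomass = fertilizer - 43. Reaching -15 requires fertilizer = 28, outside [1, 9].
Intervening on planting_density: with other inputs at their observed values, biomass = 4*planting_density - 43. Solving for -15 gives planting_density = 7, within [1, 9].
Intervening on irrigation: biomass = -3*irrigation - 23. Reaching -15 requires irrigation = -8/3, not an integer.

set planting_density = 7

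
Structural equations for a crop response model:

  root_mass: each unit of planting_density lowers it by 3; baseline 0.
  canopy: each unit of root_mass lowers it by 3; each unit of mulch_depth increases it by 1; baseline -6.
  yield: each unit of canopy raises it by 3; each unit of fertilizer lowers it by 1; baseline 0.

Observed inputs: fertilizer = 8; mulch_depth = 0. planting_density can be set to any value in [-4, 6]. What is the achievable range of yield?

Substituting into the canopy equation gives canopy = 9*planting_density - 6.
Substituting into the yield equation gives yield = 27*planting_density - 26.
Linear in planting_density, so extremes are at the endpoints: planting_density = -4 gives yield = -134; planting_density = 6 gives yield = 136.

-134 to 136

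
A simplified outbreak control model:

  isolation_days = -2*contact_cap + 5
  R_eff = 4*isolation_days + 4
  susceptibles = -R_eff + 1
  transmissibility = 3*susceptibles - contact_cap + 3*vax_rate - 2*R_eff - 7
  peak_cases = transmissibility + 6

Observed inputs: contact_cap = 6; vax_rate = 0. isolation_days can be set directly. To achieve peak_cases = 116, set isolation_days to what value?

isolation_days = -7

Intervening on isolation_days fixes its value directly, overriding its dependence on contact_cap.
Substituting into the susceptibles equation gives susceptibles = -4*isolation_days - 3.
So transmissibility = -20*isolation_days - 30.
Substituting into the peak_cases equation gives peak_cases = -20*isolation_days - 24.
Solve -20*isolation_days - 24 = 116: isolation_days = (116 + 24) / -20 = -7.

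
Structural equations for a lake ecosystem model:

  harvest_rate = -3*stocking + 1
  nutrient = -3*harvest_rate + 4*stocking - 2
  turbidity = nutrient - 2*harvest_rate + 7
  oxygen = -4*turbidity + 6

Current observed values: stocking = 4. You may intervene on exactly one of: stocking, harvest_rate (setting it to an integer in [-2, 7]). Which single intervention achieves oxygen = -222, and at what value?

Intervening on stocking: with other inputs at their observed values, oxygen = -76*stocking + 6. Solving for -222 gives stocking = 3, within [-2, 7].
Intervening on harvest_rate: oxygen = 20*harvest_rate - 78. Reaching -222 requires harvest_rate = -36/5, not an integer.

set stocking = 3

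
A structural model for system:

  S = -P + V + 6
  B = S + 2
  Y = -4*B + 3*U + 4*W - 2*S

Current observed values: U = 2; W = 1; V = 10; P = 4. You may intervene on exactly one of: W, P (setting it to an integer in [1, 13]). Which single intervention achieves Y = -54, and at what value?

set W = 5

Intervening on W: with other inputs at their observed values, Y = 4*W - 74. Solving for -54 gives W = 5, within [1, 13].
Intervening on P: Y = 6*P - 94. Reaching -54 requires P = 20/3, not an integer.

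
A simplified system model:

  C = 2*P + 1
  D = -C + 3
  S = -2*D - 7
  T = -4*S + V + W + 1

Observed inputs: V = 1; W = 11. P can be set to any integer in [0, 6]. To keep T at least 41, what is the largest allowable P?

Substituting into the D equation gives D = -2*P + 2.
This gives S = 4*P - 11.
This gives T = -16*P + 57.
Require -16*P + 57 ≥ 41, so P ≤ 1.
The largest integer in [0, 6] satisfying this is 1.

P = 1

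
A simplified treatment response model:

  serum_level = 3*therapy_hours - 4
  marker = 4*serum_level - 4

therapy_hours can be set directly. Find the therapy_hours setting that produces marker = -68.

therapy_hours = -4

Substituting into the marker equation gives marker = 12*therapy_hours - 20.
Solve 12*therapy_hours - 20 = -68: therapy_hours = (-68 + 20) / 12 = -4.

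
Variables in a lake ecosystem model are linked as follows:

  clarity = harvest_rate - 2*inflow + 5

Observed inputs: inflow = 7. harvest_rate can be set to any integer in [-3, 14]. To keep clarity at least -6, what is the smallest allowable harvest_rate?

Substituting into the clarity equation gives clarity = harvest_rate - 9.
Require harvest_rate - 9 ≥ -6, so harvest_rate ≥ 3.
The smallest integer in [-3, 14] satisfying this is 3.

harvest_rate = 3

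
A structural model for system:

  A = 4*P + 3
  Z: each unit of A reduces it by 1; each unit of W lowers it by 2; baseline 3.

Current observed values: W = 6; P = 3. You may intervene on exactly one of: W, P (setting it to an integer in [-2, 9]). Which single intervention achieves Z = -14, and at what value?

Intervening on W: with other inputs at their observed values, Z = -2*W - 12. Solving for -14 gives W = 1, within [-2, 9].
Intervening on P: Z = -4*P - 12. Reaching -14 requires P = 1/2, not an integer.

set W = 1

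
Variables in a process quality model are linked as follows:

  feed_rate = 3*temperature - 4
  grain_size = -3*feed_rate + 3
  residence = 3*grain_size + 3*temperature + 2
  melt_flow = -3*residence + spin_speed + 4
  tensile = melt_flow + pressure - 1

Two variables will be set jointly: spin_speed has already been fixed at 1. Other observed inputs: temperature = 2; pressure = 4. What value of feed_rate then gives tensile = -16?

With spin_speed held at 1:
Intervening on feed_rate fixes its value directly, overriding its dependence on temperature.
Substituting into the residence equation gives residence = -9*feed_rate + 17.
Substituting into the melt_flow equation gives melt_flow = 27*feed_rate - 46.
Substituting into the tensile equation gives tensile = 27*feed_rate - 43.
Solve 27*feed_rate - 43 = -16: feed_rate = (-16 + 43) / 27 = 1.

feed_rate = 1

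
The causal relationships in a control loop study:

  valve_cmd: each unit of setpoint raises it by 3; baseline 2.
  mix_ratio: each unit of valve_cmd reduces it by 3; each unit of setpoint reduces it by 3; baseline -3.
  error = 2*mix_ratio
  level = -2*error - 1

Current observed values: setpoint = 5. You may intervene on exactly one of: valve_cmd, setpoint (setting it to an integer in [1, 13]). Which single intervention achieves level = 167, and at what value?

set valve_cmd = 8

Intervening on valve_cmd: with other inputs at their observed values, level = 12*valve_cmd + 71. Solving for 167 gives valve_cmd = 8, within [1, 13].
Intervening on setpoint: level = 48*setpoint + 35. Reaching 167 requires setpoint = 11/4, not an integer.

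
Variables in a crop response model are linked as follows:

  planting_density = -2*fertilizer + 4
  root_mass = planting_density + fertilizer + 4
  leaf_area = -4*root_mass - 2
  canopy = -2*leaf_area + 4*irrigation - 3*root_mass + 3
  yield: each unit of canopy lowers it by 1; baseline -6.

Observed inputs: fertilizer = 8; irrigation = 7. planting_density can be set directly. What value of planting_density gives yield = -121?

planting_density = 4

Intervening on planting_density fixes its value directly, overriding its dependence on fertilizer.
Substituting into the root_mass equation gives root_mass = planting_density + 12.
Substituting into the leaf_area equation gives leaf_area = -4*planting_density - 50.
This gives canopy = 5*planting_density + 95.
Substituting into the yield equation gives yield = -5*planting_density - 101.
Solve -5*planting_density - 101 = -121: planting_density = (-121 + 101) / -5 = 4.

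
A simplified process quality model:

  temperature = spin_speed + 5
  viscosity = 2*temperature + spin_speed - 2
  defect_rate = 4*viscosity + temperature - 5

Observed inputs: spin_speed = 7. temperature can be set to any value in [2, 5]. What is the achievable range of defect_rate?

33 to 60

Intervening on temperature fixes its value directly, overriding its dependence on spin_speed.
Substituting into the viscosity equation gives viscosity = 2*temperature + 5.
Substituting into the defect_rate equation gives defect_rate = 9*temperature + 15.
Linear in temperature, so extremes are at the endpoints: temperature = 2 gives defect_rate = 33; temperature = 5 gives defect_rate = 60.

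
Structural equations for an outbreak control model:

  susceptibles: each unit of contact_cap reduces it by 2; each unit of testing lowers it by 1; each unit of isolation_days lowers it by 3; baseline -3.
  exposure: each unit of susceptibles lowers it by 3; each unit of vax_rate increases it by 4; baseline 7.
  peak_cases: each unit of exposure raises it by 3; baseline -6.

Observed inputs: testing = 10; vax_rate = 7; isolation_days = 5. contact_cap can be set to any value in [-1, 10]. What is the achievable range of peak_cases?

Substituting into the susceptibles equation gives susceptibles = -2*contact_cap - 28.
Substituting into the exposure equation gives exposure = 6*contact_cap + 119.
peak_cases becomes 18*contact_cap + 351.
Linear in contact_cap, so extremes are at the endpoints: contact_cap = -1 gives peak_cases = 333; contact_cap = 10 gives peak_cases = 531.

333 to 531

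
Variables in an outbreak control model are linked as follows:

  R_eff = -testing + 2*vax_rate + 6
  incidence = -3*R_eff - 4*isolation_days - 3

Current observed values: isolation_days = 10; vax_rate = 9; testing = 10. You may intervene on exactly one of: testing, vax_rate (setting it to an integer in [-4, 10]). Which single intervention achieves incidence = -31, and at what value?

Intervening on testing: incidence = 3*testing - 115. Reaching -31 requires testing = 28, outside [-4, 10].
Intervening on vax_rate: with other inputs at their observed values, incidence = -6*vax_rate - 31. Solving for -31 gives vax_rate = 0, within [-4, 10].

set vax_rate = 0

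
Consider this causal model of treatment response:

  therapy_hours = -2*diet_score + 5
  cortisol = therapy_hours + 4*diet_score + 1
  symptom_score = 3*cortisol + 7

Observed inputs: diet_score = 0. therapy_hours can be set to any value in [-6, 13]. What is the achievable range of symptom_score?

Intervening on therapy_hours fixes its value directly, overriding its dependence on diet_score.
Substituting into the cortisol equation gives cortisol = therapy_hours + 1.
This gives symptom_score = 3*therapy_hours + 10.
Linear in therapy_hours, so extremes are at the endpoints: therapy_hours = -6 gives symptom_score = -8; therapy_hours = 13 gives symptom_score = 49.

-8 to 49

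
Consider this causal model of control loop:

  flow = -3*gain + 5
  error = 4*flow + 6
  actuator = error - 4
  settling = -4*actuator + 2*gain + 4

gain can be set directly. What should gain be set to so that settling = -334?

gain = -5

Substituting into the error equation gives error = -12*gain + 26.
So actuator = -12*gain + 22.
Substituting into the settling equation gives settling = 50*gain - 84.
Solve 50*gain - 84 = -334: gain = (-334 + 84) / 50 = -5.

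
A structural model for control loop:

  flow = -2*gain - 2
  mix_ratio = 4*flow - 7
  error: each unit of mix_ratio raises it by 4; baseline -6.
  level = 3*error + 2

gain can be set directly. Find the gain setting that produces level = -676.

gain = 5

Substituting into the mix_ratio equation gives mix_ratio = -8*gain - 15.
Substituting into the error equation gives error = -32*gain - 66.
Substituting into the level equation gives level = -96*gain - 196.
Solve -96*gain - 196 = -676: gain = (-676 + 196) / -96 = 5.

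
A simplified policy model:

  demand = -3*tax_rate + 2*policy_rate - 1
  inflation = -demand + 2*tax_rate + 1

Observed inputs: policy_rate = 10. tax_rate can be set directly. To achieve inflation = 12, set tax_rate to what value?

Substituting into the demand equation gives demand = -3*tax_rate + 19.
Substituting into the inflation equation gives inflation = 5*tax_rate - 18.
Solve 5*tax_rate - 18 = 12: tax_rate = (12 + 18) / 5 = 6.

tax_rate = 6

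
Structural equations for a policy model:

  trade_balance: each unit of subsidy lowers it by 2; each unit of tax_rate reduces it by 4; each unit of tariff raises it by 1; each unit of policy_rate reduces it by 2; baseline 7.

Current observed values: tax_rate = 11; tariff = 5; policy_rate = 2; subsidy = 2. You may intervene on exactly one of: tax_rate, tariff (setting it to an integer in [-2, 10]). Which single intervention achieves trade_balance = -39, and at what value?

Intervening on tax_rate: trade_balance = -4*tax_rate + 4. Reaching -39 requires tax_rate = 43/4, not an integer.
Intervening on tariff: with other inputs at their observed values, trade_balance = tariff - 45. Solving for -39 gives tariff = 6, within [-2, 10].

set tariff = 6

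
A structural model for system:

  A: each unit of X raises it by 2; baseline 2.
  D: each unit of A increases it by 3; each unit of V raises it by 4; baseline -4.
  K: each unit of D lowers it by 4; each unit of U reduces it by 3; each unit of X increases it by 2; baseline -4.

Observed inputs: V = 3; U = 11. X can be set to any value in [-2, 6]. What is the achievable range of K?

-225 to -49

Substituting into the D equation gives D = 6*X + 14.
So K = -22*X - 93.
Linear in X, so extremes are at the endpoints: X = -2 gives K = -49; X = 6 gives K = -225.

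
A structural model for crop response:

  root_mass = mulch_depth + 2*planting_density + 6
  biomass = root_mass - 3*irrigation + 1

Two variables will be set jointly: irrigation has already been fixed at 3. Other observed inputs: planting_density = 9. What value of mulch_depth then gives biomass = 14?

mulch_depth = -2

With irrigation held at 3:
Substituting into the root_mass equation gives root_mass = mulch_depth + 24.
Substituting into the biomass equation gives biomass = mulch_depth + 16.
Solve mulch_depth + 16 = 14: mulch_depth = (14 - 16) / 1 = -2.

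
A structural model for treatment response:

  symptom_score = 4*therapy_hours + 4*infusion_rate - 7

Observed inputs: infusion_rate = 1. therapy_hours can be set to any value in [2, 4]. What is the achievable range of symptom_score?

Substituting into the symptom_score equation gives symptom_score = 4*therapy_hours - 3.
Linear in therapy_hours, so extremes are at the endpoints: therapy_hours = 2 gives symptom_score = 5; therapy_hours = 4 gives symptom_score = 13.

5 to 13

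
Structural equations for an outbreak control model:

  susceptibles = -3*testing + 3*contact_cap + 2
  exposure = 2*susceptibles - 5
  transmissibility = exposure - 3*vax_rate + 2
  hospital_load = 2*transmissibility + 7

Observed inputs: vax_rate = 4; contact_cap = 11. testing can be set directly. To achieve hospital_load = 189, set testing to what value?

testing = -6

Substituting into the susceptibles equation gives susceptibles = -3*testing + 35.
exposure becomes -6*testing + 65.
Substituting into the transmissibility equation gives transmissibility = -6*testing + 55.
Substituting into the hospital_load equation gives hospital_load = -12*testing + 117.
Solve -12*testing + 117 = 189: testing = (189 - 117) / -12 = -6.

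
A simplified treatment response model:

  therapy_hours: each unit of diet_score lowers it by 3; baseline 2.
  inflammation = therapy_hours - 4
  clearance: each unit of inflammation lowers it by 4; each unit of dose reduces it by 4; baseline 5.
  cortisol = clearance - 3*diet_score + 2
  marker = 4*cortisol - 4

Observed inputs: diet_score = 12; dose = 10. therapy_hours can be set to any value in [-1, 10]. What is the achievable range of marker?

Intervening on therapy_hours fixes its value directly, overriding its dependence on diet_score.
Substituting into the clearance equation gives clearance = -4*therapy_hours - 19.
Substituting into the cortisol equation gives cortisol = -4*therapy_hours - 53.
Substituting into the marker equation gives marker = -16*therapy_hours - 216.
Linear in therapy_hours, so extremes are at the endpoints: therapy_hours = -1 gives marker = -200; therapy_hours = 10 gives marker = -376.

-376 to -200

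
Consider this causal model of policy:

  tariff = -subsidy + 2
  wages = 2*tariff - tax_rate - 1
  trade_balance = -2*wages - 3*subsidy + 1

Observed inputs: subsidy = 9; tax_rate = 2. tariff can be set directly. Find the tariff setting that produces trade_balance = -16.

tariff = -1

Intervening on tariff fixes its value directly, overriding its dependence on subsidy.
Substituting into the wages equation gives wages = 2*tariff - 3.
Substituting into the trade_balance equation gives trade_balance = -4*tariff - 20.
Solve -4*tariff - 20 = -16: tariff = (-16 + 20) / -4 = -1.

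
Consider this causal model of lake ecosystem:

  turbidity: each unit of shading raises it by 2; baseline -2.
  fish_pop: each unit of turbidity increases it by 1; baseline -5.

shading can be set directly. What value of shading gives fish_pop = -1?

Substituting into the fish_pop equation gives fish_pop = 2*shading - 7.
Solve 2*shading - 7 = -1: shading = (-1 + 7) / 2 = 3.

shading = 3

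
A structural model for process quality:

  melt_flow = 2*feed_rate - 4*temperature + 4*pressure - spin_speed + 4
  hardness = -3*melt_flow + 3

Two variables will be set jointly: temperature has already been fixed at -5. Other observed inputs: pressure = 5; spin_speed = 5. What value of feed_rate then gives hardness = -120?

With temperature held at -5:
Substituting into the melt_flow equation gives melt_flow = 2*feed_rate + 39.
Substituting into the hardness equation gives hardness = -6*feed_rate - 114.
Solve -6*feed_rate - 114 = -120: feed_rate = (-120 + 114) / -6 = 1.

feed_rate = 1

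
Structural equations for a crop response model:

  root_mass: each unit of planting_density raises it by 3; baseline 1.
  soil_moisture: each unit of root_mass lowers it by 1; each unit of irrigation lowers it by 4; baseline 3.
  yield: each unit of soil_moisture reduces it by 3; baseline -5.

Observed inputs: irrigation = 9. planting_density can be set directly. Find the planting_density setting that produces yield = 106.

Substituting into the soil_moisture equation gives soil_moisture = -3*planting_density - 34.
Substituting into the yield equation gives yield = 9*planting_density + 97.
Solve 9*planting_density + 97 = 106: planting_density = (106 - 97) / 9 = 1.

planting_density = 1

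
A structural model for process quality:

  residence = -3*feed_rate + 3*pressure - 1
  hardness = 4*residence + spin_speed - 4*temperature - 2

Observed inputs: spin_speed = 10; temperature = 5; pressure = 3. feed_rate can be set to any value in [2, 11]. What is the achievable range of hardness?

-112 to -4

Substituting into the residence equation gives residence = -3*feed_rate + 8.
Substituting into the hardness equation gives hardness = -12*feed_rate + 20.
Linear in feed_rate, so extremes are at the endpoints: feed_rate = 2 gives hardness = -4; feed_rate = 11 gives hardness = -112.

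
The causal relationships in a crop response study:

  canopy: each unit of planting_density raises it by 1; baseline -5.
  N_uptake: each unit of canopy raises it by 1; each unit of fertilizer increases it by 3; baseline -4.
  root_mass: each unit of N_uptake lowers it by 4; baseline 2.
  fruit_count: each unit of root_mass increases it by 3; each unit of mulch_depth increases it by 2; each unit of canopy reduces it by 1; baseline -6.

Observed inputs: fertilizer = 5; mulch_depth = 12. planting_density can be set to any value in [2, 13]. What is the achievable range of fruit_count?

Substituting into the N_uptake equation gives N_uptake = planting_density + 6.
Substituting into the root_mass equation gives root_mass = -4*planting_density - 22.
Substituting into the fruit_count equation gives fruit_count = -13*planting_density - 43.
Linear in planting_density, so extremes are at the endpoints: planting_density = 2 gives fruit_count = -69; planting_density = 13 gives fruit_count = -212.

-212 to -69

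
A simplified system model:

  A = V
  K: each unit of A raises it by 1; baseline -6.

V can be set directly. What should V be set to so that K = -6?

Substituting into the K equation gives K = V - 6.
Solve V - 6 = -6: V = (-6 + 6) / 1 = 0.

V = 0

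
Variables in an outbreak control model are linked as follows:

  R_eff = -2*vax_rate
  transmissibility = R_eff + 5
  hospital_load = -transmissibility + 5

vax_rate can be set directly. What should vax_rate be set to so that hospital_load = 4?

Substituting into the transmissibility equation gives transmissibility = -2*vax_rate + 5.
hospital_load becomes 2*vax_rate.
Solve 2*vax_rate = 4: vax_rate = 4 / 2 = 2.

vax_rate = 2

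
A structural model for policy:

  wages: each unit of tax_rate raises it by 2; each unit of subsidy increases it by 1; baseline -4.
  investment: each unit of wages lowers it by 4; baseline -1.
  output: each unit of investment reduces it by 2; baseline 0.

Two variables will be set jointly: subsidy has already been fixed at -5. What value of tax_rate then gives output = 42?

tax_rate = 7

With subsidy held at -5:
Substituting into the wages equation gives wages = 2*tax_rate - 9.
Substituting into the investment equation gives investment = -8*tax_rate + 35.
Substituting into the output equation gives output = 16*tax_rate - 70.
Solve 16*tax_rate - 70 = 42: tax_rate = (42 + 70) / 16 = 7.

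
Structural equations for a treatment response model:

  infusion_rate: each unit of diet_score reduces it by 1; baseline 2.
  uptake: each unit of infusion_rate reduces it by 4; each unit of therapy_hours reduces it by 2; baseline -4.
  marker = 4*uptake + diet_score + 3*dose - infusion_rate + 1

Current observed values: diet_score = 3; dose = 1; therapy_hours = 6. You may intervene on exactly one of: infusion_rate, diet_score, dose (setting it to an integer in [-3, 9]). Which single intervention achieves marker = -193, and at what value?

set infusion_rate = 8

Intervening on infusion_rate: with other inputs at their observed values, marker = -17*infusion_rate - 57. Solving for -193 gives infusion_rate = 8, within [-3, 9].
Intervening on diet_score: marker = 18*diet_score - 94. Reaching -193 requires diet_score = -11/2, not an integer.
Intervening on dose: marker = 3*dose - 43. Reaching -193 requires dose = -50, outside [-3, 9].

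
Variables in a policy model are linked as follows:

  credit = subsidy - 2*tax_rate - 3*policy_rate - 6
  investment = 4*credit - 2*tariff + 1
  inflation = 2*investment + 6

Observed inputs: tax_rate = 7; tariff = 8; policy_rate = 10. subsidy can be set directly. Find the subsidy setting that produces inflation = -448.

Substituting into the credit equation gives credit = subsidy - 50.
Substituting into the investment equation gives investment = 4*subsidy - 215.
Substituting into the inflation equation gives inflation = 8*subsidy - 424.
Solve 8*subsidy - 424 = -448: subsidy = (-448 + 424) / 8 = -3.

subsidy = -3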